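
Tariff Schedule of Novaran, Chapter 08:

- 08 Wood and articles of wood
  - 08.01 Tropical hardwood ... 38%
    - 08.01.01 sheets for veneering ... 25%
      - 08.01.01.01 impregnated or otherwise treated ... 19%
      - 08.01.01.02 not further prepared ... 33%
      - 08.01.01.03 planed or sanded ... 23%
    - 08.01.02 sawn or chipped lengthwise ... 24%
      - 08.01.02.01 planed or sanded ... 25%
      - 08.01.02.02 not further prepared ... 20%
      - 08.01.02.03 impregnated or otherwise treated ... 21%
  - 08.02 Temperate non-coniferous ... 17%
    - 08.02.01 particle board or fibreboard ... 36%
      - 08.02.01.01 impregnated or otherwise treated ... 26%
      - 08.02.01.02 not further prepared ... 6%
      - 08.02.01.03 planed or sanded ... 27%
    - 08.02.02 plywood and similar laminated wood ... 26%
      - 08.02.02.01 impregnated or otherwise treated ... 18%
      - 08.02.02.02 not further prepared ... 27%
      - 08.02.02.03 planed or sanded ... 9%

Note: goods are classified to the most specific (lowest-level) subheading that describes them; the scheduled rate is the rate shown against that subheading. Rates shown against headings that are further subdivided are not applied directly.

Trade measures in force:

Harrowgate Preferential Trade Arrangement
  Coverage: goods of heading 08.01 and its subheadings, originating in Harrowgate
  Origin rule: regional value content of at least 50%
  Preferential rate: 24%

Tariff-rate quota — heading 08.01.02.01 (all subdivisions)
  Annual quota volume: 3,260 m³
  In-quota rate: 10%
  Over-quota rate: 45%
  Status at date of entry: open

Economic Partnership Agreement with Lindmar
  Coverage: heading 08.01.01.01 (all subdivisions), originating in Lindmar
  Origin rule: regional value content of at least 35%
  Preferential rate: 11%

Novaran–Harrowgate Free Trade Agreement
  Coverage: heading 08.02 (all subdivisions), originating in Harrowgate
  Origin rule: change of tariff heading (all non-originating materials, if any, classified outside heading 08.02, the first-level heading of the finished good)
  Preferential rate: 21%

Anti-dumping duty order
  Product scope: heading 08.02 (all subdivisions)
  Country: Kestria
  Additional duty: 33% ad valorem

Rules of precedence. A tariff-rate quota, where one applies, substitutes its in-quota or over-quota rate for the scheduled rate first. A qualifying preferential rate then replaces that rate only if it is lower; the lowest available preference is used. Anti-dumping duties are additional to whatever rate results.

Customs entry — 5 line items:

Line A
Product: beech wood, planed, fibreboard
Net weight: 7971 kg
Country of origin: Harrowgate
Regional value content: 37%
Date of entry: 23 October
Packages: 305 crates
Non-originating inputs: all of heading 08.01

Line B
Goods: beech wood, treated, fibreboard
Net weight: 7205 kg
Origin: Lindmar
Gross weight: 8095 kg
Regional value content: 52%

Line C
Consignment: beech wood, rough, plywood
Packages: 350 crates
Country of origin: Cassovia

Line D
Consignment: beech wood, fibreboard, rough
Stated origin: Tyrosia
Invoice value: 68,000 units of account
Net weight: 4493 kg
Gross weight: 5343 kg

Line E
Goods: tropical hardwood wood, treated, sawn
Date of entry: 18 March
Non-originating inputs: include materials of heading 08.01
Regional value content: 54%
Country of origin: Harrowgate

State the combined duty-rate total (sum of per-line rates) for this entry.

101%

Line A: beech → 08.02; fibreboard → 08.02.01; planed → 08.02.01.03. Scheduled 27%. Harrowgate agreement on 08.01: 08.02.01.03 not covered; Harrowgate agreement on 08.02: CTH met → 21% available; preferential 21%. → 21%.
Line B: beech → 08.02; fibreboard → 08.02.01; treated → 08.02.01.01. Scheduled 26%. Lindmar agreement on 08.01.01.01: 08.02.01.01 not covered. → 26%.
Line C: beech → 08.02; plywood → 08.02.02; rough → 08.02.02.02. Scheduled 27%. No special measure applies. → 27%.
Line D: beech → 08.02; fibreboard → 08.02.01; rough → 08.02.01.02. Scheduled 6%. No special measure applies. → 6%.
Line E: tropical hardwood → 08.01; sawn → 08.01.02; treated → 08.01.02.03. Scheduled 21%. Harrowgate agreement on 08.01: RVC ≥ 50% → 24% available; Harrowgate agreement on 08.02: 08.01.02.03 not covered; preference 24% not lower than 21% → no reduction. → 21%.
Sum: 21% + 26% + 27% + 6% + 21% = 101%.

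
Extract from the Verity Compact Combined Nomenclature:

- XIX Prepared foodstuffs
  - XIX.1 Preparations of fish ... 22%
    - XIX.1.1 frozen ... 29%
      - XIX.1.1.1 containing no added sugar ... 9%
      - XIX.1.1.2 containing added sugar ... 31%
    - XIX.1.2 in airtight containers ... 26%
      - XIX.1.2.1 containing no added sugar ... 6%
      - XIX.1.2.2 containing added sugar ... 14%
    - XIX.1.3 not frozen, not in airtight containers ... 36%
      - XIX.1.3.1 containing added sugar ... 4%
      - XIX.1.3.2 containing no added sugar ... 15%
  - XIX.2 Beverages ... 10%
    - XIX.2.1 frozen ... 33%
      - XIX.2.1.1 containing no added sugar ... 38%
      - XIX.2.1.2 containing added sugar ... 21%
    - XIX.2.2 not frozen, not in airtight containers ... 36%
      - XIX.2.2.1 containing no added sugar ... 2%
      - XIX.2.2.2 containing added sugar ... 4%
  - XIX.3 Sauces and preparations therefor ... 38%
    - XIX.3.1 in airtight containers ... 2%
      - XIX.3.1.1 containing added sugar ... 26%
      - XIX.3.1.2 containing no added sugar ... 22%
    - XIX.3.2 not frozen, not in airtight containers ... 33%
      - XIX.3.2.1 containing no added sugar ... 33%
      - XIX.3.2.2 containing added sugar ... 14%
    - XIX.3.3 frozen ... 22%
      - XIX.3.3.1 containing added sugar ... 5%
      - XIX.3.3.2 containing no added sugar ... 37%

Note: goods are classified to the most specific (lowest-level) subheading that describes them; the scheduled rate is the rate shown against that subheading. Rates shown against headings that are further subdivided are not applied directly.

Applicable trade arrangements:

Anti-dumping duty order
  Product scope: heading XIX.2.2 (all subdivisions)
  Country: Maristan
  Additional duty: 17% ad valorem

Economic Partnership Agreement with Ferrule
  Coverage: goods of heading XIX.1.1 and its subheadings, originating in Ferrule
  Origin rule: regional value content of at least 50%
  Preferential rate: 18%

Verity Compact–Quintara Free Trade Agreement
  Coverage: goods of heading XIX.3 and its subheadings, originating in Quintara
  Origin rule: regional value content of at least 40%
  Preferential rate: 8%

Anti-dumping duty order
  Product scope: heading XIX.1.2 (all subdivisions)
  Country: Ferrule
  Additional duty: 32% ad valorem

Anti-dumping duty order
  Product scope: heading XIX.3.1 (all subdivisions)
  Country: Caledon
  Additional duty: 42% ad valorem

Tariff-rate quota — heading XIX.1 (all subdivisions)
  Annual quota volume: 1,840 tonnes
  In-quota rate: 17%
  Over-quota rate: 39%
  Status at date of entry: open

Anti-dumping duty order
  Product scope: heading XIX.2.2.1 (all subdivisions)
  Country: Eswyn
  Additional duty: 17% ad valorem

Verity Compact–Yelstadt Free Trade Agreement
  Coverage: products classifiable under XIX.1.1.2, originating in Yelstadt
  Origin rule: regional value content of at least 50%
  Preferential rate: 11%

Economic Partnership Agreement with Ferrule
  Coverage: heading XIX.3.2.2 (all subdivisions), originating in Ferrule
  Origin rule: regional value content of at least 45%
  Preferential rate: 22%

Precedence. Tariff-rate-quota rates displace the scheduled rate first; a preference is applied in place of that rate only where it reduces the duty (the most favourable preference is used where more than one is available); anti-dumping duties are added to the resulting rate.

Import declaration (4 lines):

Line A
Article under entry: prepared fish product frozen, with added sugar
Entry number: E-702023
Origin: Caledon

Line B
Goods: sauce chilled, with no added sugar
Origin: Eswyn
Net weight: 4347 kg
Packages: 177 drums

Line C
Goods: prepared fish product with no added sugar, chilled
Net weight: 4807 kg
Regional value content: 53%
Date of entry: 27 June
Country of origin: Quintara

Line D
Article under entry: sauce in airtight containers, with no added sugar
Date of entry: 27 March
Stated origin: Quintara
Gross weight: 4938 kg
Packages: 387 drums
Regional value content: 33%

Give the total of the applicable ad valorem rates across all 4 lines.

Line A: prepared fish product → XIX.1; frozen → XIX.1.1; with added sugar → XIX.1.1.2. Scheduled 31%. quota on XIX.1 open → in-quota 17%. → 17%.
Line B: sauce → XIX.3; chilled → XIX.3.2; with no added sugar → XIX.3.2.1. Scheduled 33%. No special measure applies. → 33%.
Line C: prepared fish product → XIX.1; chilled → XIX.1.3; with no added sugar → XIX.1.3.2. Scheduled 15%. quota on XIX.1 open → in-quota 17%; Quintara agreement on XIX.3: XIX.1.3.2 not covered. → 17%.
Line D: sauce → XIX.3; in airtight containers → XIX.3.1; with no added sugar → XIX.3.1.2. Scheduled 22%. Quintara agreement on XIX.3: RVC < 40%. → 22%.
Sum: 17% + 33% + 17% + 22% = 89%.

89%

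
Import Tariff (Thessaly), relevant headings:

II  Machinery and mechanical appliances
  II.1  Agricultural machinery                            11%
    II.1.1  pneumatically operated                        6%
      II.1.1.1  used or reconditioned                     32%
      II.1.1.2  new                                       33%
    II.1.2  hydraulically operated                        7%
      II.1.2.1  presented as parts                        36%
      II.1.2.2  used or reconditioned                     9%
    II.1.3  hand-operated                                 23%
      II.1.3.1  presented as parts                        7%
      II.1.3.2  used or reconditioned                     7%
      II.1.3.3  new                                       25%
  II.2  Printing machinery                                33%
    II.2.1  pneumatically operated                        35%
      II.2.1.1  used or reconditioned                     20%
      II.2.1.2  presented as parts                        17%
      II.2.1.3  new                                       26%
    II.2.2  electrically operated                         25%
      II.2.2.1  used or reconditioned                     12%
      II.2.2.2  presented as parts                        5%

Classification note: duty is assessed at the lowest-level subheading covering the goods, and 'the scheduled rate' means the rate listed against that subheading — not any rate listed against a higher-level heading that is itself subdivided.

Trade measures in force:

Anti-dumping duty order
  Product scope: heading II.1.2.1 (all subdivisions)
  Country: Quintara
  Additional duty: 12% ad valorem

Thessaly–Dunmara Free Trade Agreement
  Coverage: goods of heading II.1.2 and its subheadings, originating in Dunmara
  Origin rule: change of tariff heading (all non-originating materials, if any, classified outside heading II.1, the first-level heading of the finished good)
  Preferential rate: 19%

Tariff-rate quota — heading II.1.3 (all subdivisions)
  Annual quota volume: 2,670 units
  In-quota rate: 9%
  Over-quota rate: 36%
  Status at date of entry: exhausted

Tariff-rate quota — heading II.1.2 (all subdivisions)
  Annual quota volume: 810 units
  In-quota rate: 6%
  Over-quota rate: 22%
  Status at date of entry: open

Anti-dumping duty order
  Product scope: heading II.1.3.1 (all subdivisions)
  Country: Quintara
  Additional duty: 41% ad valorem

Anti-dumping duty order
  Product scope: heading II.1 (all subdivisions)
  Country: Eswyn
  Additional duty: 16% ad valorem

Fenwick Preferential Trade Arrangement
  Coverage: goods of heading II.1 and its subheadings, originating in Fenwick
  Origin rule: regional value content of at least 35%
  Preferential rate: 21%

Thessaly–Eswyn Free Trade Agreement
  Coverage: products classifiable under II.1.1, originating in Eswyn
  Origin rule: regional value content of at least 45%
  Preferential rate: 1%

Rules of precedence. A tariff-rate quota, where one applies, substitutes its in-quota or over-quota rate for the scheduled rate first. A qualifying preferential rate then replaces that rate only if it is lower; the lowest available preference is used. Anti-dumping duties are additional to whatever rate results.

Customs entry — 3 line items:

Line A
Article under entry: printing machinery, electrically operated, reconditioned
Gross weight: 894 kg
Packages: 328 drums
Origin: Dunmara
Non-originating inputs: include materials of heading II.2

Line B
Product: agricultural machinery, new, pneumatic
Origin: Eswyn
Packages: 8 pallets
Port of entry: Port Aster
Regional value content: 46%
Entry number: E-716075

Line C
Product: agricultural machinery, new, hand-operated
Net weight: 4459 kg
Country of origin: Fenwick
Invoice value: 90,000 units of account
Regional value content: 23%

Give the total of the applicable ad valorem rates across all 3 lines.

65%

Line A: printing → II.2; electrically operated → II.2.2; reconditioned → II.2.2.1. Scheduled 12%. Dunmara agreement on II.1.2: II.2.2.1 not covered. → 12%.
Line B: agricultural → II.1; pneumatic → II.1.1; new → II.1.1.2. Scheduled 33%. Eswyn agreement on II.1.1: RVC ≥ 45% → 1% available; preferential 1%; anti-dumping (Eswyn, II.1): +16%; total 1% + 16% = 17%. → 17%.
Line C: agricultural → II.1; hand-operated → II.1.3; new → II.1.3.3. Scheduled 25%. quota on II.1.3 exhausted → over-quota 36%; Fenwick agreement on II.1: RVC < 35%. → 36%.
Sum: 12% + 17% + 36% = 65%.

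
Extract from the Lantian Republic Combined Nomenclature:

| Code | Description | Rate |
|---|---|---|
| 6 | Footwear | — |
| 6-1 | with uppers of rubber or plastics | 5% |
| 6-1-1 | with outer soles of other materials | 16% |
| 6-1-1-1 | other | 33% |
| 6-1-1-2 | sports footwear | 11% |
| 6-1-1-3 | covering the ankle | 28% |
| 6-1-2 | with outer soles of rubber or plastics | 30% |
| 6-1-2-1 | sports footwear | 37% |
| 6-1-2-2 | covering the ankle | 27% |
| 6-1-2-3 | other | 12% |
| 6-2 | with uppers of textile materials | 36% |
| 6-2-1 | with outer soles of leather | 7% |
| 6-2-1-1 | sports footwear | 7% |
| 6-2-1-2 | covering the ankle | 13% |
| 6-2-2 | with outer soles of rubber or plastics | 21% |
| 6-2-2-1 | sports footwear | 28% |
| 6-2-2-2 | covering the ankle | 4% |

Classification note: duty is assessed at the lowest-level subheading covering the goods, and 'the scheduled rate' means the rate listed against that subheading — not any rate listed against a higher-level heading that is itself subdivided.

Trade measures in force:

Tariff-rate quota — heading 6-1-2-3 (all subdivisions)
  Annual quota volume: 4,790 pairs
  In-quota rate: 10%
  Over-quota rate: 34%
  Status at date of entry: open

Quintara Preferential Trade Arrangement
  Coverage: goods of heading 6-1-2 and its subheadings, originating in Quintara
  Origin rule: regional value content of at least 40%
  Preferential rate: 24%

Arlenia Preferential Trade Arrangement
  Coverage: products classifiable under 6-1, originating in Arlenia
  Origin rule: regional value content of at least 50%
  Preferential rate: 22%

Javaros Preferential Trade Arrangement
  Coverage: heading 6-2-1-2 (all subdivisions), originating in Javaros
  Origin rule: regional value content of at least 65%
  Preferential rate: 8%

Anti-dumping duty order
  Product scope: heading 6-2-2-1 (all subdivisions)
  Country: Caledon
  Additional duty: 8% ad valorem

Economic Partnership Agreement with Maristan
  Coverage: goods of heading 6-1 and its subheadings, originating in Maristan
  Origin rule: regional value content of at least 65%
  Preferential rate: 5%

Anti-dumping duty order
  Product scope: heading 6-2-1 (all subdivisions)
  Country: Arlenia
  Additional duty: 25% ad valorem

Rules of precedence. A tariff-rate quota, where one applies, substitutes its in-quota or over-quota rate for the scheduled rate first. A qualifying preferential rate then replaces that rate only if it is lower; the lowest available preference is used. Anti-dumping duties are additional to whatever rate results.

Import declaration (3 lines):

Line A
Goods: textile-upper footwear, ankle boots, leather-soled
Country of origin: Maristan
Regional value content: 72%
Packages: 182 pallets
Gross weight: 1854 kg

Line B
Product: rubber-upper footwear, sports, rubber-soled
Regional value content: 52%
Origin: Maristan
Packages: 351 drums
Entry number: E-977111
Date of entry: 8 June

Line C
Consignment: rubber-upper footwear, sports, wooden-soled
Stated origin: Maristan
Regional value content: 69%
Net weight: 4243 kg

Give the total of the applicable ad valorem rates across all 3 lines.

55%

Line A: textile-upper → 6-2; leather-soled → 6-2-1; ankle boots → 6-2-1-2. Scheduled 13%. Maristan agreement on 6-1: 6-2-1-2 not covered. → 13%.
Line B: rubber-upper → 6-1; rubber-soled → 6-1-2; sports → 6-1-2-1. Scheduled 37%. Maristan agreement on 6-1: RVC < 65%. → 37%.
Line C: rubber-upper → 6-1; wooden-soled → 6-1-1; sports → 6-1-1-2. Scheduled 11%. Maristan agreement on 6-1: RVC ≥ 65% → 5% available; preferential 5%. → 5%.
Sum: 13% + 37% + 5% = 55%.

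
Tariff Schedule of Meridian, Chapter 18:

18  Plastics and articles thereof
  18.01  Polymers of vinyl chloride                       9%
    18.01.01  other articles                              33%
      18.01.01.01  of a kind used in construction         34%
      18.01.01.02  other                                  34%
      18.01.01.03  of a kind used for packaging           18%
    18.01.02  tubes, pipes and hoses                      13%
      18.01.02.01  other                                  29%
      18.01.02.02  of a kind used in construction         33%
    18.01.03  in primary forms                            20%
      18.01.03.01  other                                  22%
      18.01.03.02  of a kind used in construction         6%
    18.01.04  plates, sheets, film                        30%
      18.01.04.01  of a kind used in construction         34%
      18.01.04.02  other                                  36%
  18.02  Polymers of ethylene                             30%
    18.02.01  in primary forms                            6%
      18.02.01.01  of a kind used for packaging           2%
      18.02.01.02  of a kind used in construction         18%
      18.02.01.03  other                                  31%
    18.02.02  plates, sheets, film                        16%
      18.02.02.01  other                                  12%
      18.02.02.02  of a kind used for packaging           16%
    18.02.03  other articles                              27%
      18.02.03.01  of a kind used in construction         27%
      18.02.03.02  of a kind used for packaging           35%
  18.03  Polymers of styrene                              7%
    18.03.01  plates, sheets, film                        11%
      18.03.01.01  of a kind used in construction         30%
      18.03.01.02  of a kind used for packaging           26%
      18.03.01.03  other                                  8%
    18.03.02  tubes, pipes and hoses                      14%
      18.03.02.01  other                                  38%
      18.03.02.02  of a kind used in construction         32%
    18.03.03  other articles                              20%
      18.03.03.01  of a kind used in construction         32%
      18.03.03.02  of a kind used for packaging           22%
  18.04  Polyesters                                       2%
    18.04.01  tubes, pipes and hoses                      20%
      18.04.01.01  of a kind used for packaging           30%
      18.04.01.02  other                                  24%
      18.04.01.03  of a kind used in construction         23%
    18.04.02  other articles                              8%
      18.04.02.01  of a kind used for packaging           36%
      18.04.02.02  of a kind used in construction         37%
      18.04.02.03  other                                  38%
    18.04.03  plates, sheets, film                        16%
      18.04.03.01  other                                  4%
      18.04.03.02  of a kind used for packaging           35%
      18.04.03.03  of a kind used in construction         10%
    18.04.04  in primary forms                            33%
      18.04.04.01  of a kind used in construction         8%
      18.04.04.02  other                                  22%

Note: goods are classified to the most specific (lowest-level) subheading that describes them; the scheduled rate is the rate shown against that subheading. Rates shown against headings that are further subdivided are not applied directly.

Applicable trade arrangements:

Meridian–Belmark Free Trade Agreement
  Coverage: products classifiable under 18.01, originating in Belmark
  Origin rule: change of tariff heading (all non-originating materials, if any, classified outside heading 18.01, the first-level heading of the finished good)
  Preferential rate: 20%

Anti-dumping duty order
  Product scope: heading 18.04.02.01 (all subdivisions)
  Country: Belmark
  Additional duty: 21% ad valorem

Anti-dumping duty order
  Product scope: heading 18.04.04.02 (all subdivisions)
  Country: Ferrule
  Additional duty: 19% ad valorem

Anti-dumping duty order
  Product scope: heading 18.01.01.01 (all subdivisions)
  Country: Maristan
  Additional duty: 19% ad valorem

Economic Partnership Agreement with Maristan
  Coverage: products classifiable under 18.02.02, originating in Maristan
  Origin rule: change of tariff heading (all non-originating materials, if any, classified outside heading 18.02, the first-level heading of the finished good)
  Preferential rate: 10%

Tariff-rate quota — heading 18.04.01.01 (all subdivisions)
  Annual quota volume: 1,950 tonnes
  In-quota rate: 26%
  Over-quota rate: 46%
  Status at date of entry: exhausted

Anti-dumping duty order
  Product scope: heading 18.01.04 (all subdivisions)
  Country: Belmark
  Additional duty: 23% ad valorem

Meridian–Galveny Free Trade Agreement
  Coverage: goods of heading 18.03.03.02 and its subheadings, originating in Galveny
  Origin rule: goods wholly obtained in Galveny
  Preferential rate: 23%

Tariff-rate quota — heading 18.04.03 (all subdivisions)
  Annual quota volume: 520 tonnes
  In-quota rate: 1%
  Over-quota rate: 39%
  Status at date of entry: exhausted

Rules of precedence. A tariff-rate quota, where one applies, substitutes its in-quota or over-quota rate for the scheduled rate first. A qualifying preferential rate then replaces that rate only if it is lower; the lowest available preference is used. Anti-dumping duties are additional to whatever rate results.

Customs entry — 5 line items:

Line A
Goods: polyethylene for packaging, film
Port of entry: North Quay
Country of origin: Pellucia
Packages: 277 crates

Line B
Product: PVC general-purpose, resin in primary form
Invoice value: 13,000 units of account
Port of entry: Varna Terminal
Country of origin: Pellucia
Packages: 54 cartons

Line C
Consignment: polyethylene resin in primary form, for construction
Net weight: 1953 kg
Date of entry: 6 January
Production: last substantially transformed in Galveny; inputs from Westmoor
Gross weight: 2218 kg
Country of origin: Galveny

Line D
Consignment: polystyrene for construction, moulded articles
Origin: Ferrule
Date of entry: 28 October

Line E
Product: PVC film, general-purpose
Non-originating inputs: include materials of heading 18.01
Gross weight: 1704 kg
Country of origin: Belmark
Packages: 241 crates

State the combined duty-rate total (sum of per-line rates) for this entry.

Line A: polyethylene → 18.02; film → 18.02.02; for packaging → 18.02.02.02. Scheduled 16%. No special measure applies. → 16%.
Line B: PVC → 18.01; resin in primary form → 18.01.03; general-purpose → 18.01.03.01. Scheduled 22%. No special measure applies. → 22%.
Line C: polyethylene → 18.02; resin in primary form → 18.02.01; for construction → 18.02.01.02. Scheduled 18%. Galveny agreement on 18.03.03.02: 18.02.01.02 not covered. → 18%.
Line D: polystyrene → 18.03; moulded articles → 18.03.03; for construction → 18.03.03.01. Scheduled 32%. No special measure applies. → 32%.
Line E: PVC → 18.01; film → 18.01.04; general-purpose → 18.01.04.02. Scheduled 36%. Belmark agreement on 18.01: CTH not met; anti-dumping (Belmark, 18.01.04): +23%; total 36% + 23% = 59%. → 59%.
Sum: 16% + 22% + 18% + 32% + 59% = 147%.

147%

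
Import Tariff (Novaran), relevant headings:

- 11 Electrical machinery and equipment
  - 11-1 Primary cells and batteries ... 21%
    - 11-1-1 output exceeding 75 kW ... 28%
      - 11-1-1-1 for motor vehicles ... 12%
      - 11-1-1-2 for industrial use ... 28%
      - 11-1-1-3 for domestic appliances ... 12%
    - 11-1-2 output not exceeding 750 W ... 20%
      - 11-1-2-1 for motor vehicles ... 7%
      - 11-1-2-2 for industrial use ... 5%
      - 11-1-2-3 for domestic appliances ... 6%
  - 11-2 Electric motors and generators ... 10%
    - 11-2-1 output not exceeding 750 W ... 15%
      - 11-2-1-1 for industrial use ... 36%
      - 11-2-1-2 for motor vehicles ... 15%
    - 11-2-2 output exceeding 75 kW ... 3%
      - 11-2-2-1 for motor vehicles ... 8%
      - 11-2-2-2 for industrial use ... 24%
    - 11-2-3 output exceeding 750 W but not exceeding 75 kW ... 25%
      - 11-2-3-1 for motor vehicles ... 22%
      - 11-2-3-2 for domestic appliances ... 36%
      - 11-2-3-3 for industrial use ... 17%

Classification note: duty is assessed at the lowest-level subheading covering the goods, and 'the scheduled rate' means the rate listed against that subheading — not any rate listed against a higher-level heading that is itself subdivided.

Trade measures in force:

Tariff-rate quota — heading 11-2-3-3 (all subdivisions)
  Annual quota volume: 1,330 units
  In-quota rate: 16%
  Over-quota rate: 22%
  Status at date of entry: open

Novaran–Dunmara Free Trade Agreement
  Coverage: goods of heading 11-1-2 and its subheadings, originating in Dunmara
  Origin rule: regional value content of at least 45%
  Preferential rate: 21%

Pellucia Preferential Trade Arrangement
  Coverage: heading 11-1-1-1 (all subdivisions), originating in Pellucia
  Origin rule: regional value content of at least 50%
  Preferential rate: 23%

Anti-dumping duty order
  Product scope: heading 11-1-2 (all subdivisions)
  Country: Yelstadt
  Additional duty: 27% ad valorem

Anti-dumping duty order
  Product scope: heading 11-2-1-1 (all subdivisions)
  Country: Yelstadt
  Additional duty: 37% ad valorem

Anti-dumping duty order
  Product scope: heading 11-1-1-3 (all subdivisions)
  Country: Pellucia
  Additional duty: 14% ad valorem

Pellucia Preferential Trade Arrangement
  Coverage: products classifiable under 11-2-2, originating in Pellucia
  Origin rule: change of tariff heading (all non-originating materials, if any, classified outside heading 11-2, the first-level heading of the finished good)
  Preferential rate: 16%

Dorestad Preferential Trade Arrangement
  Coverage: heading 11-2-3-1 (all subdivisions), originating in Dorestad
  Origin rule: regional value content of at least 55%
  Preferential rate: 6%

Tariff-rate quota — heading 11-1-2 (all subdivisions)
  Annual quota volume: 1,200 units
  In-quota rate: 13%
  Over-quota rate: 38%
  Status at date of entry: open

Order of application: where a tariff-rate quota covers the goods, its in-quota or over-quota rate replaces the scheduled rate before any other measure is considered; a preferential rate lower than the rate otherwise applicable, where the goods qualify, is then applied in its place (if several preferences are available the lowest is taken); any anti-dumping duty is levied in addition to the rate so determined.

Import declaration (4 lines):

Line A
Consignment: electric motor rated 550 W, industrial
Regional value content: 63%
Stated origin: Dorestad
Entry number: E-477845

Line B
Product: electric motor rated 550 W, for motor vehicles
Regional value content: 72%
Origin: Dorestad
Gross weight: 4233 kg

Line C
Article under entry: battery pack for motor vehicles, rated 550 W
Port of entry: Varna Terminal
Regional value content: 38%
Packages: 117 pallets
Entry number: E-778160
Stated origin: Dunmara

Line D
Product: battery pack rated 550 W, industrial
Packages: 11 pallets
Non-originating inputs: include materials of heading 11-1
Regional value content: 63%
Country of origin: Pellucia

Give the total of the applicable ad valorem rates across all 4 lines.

77%

Line A: electric motor → 11-2; rated 550 W → 11-2-1; industrial → 11-2-1-1. Scheduled 36%. Dorestad agreement on 11-2-3-1: 11-2-1-1 not covered. → 36%.
Line B: electric motor → 11-2; rated 550 W → 11-2-1; for motor vehicles → 11-2-1-2. Scheduled 15%. Dorestad agreement on 11-2-3-1: 11-2-1-2 not covered. → 15%.
Line C: battery pack → 11-1; rated 550 W → 11-1-2; for motor vehicles → 11-1-2-1. Scheduled 7%. quota on 11-1-2 open → in-quota 13%; Dunmara agreement on 11-1-2: RVC < 45%. → 13%.
Line D: battery pack → 11-1; rated 550 W → 11-1-2; industrial → 11-1-2-2. Scheduled 5%. quota on 11-1-2 open → in-quota 13%; Pellucia agreement on 11-1-1-1: 11-1-2-2 not covered; Pellucia agreement on 11-2-2: 11-1-2-2 not covered. → 13%.
Sum: 36% + 15% + 13% + 13% = 77%.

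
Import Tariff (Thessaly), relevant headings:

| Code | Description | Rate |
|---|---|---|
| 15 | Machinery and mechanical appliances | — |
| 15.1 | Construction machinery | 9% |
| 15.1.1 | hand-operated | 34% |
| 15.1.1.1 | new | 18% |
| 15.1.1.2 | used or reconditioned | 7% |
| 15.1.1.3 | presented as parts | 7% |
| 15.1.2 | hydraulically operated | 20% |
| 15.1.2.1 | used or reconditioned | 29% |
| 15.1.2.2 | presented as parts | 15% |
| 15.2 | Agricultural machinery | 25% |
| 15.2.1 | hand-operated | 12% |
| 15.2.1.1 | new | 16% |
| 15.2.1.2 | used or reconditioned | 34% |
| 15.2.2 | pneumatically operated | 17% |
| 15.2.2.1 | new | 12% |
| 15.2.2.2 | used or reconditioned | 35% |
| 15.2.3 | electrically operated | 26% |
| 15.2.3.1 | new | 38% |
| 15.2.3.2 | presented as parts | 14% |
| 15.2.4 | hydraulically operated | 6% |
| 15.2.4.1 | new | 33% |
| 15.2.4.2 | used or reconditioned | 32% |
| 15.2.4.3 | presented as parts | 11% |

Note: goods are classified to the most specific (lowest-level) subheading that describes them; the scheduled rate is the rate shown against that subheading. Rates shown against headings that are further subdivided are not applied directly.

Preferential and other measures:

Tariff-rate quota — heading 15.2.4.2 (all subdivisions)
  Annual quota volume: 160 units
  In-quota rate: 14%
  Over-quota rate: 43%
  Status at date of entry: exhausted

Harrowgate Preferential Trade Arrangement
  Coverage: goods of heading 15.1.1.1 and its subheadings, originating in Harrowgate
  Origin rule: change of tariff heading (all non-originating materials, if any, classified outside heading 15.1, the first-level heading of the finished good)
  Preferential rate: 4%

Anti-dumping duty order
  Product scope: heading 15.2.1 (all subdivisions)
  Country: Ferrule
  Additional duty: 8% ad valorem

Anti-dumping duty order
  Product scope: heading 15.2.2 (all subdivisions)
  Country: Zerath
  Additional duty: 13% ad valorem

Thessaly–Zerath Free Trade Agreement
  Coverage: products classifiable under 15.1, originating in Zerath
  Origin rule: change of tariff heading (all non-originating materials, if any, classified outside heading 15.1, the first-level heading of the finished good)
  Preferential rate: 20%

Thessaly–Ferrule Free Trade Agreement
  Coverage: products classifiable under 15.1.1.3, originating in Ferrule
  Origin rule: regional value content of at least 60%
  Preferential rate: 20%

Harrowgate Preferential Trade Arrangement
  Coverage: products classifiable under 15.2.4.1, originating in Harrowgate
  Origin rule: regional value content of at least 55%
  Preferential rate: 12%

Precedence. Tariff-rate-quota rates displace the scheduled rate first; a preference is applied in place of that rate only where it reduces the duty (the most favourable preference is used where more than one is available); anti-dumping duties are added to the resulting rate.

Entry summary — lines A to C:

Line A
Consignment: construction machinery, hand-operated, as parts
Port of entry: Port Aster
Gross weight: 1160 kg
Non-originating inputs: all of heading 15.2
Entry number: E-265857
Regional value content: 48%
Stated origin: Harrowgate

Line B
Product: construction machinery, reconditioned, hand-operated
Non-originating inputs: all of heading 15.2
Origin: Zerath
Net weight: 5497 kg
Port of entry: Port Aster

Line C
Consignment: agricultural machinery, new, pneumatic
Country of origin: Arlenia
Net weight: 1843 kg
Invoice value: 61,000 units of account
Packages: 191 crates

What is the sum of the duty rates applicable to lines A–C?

Line A: construction → 15.1; hand-operated → 15.1.1; as parts → 15.1.1.3. Scheduled 7%. Harrowgate agreement on 15.1.1.1: 15.1.1.3 not covered; Harrowgate agreement on 15.2.4.1: 15.1.1.3 not covered. → 7%.
Line B: construction → 15.1; hand-operated → 15.1.1; reconditioned → 15.1.1.2. Scheduled 7%. Zerath agreement on 15.1: CTH met → 20% available; preference 20% not lower than 7% → no reduction. → 7%.
Line C: agricultural → 15.2; pneumatic → 15.2.2; new → 15.2.2.1. Scheduled 12%. No special measure applies. → 12%.
Sum: 7% + 7% + 12% = 26%.

26%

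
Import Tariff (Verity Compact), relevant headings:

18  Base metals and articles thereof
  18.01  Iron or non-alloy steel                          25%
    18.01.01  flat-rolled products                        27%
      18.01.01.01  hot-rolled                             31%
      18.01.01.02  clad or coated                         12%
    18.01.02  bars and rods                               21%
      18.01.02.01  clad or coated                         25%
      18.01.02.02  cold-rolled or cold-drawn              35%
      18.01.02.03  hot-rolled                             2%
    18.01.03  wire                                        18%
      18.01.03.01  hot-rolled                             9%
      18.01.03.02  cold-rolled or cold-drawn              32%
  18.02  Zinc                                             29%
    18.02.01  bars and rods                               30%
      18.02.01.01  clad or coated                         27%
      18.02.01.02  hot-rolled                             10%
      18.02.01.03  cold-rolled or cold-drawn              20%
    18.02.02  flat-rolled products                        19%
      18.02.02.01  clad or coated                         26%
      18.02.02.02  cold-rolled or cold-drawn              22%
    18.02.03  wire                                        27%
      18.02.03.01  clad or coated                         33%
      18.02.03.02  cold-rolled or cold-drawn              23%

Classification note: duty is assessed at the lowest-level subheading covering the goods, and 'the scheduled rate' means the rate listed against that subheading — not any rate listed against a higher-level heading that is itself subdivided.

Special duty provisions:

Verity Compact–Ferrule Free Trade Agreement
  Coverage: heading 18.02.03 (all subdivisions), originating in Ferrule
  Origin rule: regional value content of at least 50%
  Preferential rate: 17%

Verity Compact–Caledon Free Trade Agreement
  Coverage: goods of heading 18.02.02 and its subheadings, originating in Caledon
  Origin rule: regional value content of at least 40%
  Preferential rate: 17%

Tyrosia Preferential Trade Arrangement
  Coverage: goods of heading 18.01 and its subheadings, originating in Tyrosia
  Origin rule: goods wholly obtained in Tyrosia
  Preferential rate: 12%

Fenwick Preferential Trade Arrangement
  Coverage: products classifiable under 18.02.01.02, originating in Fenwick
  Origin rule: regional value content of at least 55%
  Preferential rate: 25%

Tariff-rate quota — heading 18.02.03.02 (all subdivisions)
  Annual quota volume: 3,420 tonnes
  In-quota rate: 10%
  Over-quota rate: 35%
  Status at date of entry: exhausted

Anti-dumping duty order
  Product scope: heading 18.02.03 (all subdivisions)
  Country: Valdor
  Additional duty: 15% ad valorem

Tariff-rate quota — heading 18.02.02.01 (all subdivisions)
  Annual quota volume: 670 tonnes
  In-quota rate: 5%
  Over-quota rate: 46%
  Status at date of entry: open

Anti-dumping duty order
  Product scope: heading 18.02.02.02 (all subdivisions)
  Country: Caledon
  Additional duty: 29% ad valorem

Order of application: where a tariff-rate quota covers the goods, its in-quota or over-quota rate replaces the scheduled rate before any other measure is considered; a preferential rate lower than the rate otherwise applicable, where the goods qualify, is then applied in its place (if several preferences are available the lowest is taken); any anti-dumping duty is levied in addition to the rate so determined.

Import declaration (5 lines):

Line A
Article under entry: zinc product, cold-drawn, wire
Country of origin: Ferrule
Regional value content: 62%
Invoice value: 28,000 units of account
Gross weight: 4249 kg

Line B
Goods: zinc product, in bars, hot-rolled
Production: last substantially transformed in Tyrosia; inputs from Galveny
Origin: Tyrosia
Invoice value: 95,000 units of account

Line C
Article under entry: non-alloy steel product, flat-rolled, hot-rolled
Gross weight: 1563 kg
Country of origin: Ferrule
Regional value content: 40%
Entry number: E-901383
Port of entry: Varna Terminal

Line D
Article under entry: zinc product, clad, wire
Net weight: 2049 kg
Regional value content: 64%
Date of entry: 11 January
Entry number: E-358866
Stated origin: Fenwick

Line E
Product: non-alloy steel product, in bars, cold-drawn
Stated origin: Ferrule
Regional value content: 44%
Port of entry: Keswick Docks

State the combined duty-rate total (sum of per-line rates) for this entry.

126%

Line A: zinc → 18.02; wire → 18.02.03; cold-drawn → 18.02.03.02. Scheduled 23%. quota on 18.02.03.02 exhausted → over-quota 35%; Ferrule agreement on 18.02.03: RVC ≥ 50% → 17% available; preferential 17%. → 17%.
Line B: zinc → 18.02; in bars → 18.02.01; hot-rolled → 18.02.01.02. Scheduled 10%. Tyrosia agreement on 18.01: 18.02.01.02 not covered. → 10%.
Line C: non-alloy steel → 18.01; flat-rolled → 18.01.01; hot-rolled → 18.01.01.01. Scheduled 31%. Ferrule agreement on 18.02.03: 18.01.01.01 not covered. → 31%.
Line D: zinc → 18.02; wire → 18.02.03; clad → 18.02.03.01. Scheduled 33%. Fenwick agreement on 18.02.01.02: 18.02.03.01 not covered. → 33%.
Line E: non-alloy steel → 18.01; in bars → 18.01.02; cold-drawn → 18.01.02.02. Scheduled 35%. Ferrule agreement on 18.02.03: 18.01.02.02 not covered. → 35%.
Sum: 17% + 10% + 31% + 33% + 35% = 126%.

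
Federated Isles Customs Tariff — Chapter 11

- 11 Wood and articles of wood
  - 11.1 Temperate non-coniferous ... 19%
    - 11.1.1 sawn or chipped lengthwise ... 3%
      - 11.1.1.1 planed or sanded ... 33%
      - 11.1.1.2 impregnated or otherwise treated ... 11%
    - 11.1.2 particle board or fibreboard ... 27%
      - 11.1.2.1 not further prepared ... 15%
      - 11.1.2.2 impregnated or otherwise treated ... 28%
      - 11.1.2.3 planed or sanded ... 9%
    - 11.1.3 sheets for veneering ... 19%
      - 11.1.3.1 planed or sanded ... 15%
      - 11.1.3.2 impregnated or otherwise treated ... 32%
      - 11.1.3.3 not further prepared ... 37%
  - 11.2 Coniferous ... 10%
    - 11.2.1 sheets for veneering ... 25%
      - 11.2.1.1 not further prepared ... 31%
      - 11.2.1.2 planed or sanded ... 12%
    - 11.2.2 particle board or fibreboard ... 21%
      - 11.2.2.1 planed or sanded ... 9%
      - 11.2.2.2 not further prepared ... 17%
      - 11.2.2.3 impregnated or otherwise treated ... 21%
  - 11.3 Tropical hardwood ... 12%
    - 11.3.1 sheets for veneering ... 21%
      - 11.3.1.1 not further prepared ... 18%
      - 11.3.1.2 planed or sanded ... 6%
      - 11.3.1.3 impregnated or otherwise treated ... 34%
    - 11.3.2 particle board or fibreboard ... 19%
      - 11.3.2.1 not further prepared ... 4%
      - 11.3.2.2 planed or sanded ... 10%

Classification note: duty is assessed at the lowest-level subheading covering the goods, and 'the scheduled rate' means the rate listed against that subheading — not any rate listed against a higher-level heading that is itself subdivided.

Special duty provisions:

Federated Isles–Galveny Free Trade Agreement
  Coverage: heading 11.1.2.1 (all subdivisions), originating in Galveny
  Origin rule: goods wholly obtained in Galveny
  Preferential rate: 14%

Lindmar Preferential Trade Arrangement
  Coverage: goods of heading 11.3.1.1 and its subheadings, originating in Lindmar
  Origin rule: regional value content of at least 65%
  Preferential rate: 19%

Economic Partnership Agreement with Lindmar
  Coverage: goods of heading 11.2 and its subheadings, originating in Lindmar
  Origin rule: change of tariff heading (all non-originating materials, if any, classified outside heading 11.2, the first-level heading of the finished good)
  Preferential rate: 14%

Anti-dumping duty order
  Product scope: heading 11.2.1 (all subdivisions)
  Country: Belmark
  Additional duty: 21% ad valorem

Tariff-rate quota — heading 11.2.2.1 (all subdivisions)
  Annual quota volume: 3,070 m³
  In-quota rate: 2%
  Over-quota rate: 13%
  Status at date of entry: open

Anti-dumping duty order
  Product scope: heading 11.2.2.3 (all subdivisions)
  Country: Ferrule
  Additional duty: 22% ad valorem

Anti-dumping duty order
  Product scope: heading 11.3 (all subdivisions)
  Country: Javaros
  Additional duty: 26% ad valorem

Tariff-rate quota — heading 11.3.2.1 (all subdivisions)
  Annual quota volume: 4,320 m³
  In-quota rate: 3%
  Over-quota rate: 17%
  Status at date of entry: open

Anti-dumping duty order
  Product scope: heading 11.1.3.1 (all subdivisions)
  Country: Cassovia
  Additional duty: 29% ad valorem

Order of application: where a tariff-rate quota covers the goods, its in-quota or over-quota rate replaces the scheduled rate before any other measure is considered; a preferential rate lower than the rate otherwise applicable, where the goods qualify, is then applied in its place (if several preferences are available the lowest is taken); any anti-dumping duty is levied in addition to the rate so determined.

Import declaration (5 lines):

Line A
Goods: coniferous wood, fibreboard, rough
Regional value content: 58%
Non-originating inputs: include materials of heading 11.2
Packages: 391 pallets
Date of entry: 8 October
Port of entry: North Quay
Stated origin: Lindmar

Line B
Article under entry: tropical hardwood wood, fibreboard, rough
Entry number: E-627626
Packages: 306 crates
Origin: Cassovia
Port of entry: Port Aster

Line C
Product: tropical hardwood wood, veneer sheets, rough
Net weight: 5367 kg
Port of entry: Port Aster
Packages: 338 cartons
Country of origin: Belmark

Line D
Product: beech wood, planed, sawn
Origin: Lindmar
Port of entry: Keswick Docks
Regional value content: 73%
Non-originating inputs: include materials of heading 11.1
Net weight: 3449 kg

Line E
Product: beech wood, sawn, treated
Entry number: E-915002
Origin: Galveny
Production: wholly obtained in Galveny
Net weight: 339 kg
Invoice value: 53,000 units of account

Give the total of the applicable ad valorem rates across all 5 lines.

Line A: coniferous → 11.2; fibreboard → 11.2.2; rough → 11.2.2.2. Scheduled 17%. Lindmar agreement on 11.3.1.1: 11.2.2.2 not covered; Lindmar agreement on 11.2: CTH not met. → 17%.
Line B: tropical hardwood → 11.3; fibreboard → 11.3.2; rough → 11.3.2.1. Scheduled 4%. quota on 11.3.2.1 open → in-quota 3%. → 3%.
Line C: tropical hardwood → 11.3; veneer sheets → 11.3.1; rough → 11.3.1.1. Scheduled 18%. No special measure applies. → 18%.
Line D: beech → 11.1; sawn → 11.1.1; planed → 11.1.1.1. Scheduled 33%. Lindmar agreement on 11.3.1.1: 11.1.1.1 not covered; Lindmar agreement on 11.2: 11.1.1.1 not covered. → 33%.
Line E: beech → 11.1; sawn → 11.1.1; treated → 11.1.1.2. Scheduled 11%. Galveny agreement on 11.1.2.1: 11.1.1.2 not covered. → 11%.
Sum: 17% + 3% + 18% + 33% + 11% = 82%.

82%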